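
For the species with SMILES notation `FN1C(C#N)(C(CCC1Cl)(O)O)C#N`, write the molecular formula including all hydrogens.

C7H7ClFN3O2

Heavy atoms from the SMILES: 7 C, 1 Cl, 1 F, 3 N, 2 O.
Implicit hydrogens by atom environment:
  4 × C: no H
  3 × N: no H
  2 × C: 2 H each → 4
  2 × O: 1 H each → 2
  1 × C: 1 H
  1 × Cl: no H
  1 × F: no H
  Total hydrogens = 7.
Molecular formula: C7H7ClFN3O2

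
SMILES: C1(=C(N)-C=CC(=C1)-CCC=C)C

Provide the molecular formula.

C11H15N

Heavy atoms from the SMILES: 11 C, 1 N.
Implicit hydrogens by atom environment:
  3 × C: 2 H each → 6
  3 × C (aromatic): 1 H each → 3
  3 × C (aromatic): no H
  1 × C: 3 H
  1 × C: 1 H
  1 × N: 2 H
  Total hydrogens = 15.
Molecular formula: C11H15N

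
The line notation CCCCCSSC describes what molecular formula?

C6H14S2

Heavy atoms from the SMILES: 6 C, 2 S.
Implicit hydrogens by atom environment:
  4 × C: 2 H each → 8
  2 × C: 3 H each → 6
  2 × S: no H
  Total hydrogens = 14.
Molecular formula: C6H14S2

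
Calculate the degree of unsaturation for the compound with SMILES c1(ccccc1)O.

4

Molecular formula from the SMILES: C6H6O.
DoU = (2C + 2 + N − H − X)/2 = (2·6 + 2 + 0 − 6 − 0)/2 = 8/2 = 4.
(Structurally: 1 ring(s) + 3 π bond(s) = 4.)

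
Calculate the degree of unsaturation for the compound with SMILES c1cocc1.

3

Molecular formula from the SMILES: C4H4O.
DoU = (2C + 2 + N − H − X)/2 = (2·4 + 2 + 0 − 4 − 0)/2 = 6/2 = 3.
(Structurally: 1 ring(s) + 2 π bond(s) = 3.)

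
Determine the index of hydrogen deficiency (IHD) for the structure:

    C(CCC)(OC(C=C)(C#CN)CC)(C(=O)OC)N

Molecular formula from the SMILES: C13H22N2O3.
DoU = (2C + 2 + N − H − X)/2 = (2·13 + 2 + 2 − 22 − 0)/2 = 8/2 = 4.
(Structurally: 0 ring(s) + 4 π bond(s) = 4.)

4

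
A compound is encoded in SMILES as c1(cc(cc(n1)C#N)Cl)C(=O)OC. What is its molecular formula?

C8H5ClN2O2

Heavy atoms from the SMILES: 8 C, 1 Cl, 2 N, 2 O.
Implicit hydrogens by atom environment:
  3 × C (aromatic): no H
  2 × C (aromatic): 1 H each → 2
  2 × C: no H
  2 × O: no H
  1 × C: 3 H
  1 × Cl: no H
  1 × N (aromatic): no H
  1 × N: no H
  Total hydrogens = 5.
Molecular formula: C8H5ClN2O2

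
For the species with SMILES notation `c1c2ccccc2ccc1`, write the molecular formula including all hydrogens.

C10H8

Heavy atoms from the SMILES: 10 C.
Implicit hydrogens by atom environment:
  8 × C (aromatic): 1 H each → 8
  2 × C (aromatic): no H
  Total hydrogens = 8.
Molecular formula: C10H8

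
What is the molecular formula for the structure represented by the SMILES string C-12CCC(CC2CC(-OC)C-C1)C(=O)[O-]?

Heavy atoms from the SMILES: 12 C, 3 O.
Implicit hydrogens by atom environment:
  6 × C: 2 H each → 12
  4 × C: 1 H each → 4
  2 × O: no H
  1 × C: 3 H
  1 × C: no H
  1 × O (charge -1): no H
  Total hydrogens = 19.
Net charge -1.
Molecular formula: C12H19O3-

C12H19O3-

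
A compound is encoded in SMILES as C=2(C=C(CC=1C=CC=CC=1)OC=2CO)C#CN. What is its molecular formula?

C14H13NO2

Heavy atoms from the SMILES: 14 C, 1 N, 2 O.
Implicit hydrogens by atom environment:
  6 × C (aromatic): 1 H each → 6
  4 × C (aromatic): no H
  2 × C: 2 H each → 4
  2 × C: no H
  1 × N: 2 H
  1 × O: 1 H
  1 × O (aromatic): no H
  Total hydrogens = 13.
Molecular formula: C14H13NO2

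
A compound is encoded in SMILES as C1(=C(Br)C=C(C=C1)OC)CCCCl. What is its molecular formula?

Heavy atoms from the SMILES: 1 Br, 10 C, 1 Cl, 1 O.
Implicit hydrogens by atom environment:
  3 × C: 2 H each → 6
  3 × C (aromatic): 1 H each → 3
  3 × C (aromatic): no H
  1 × Br: no H
  1 × C: 3 H
  1 × Cl: no H
  1 × O: no H
  Total hydrogens = 12.
Molecular formula: C10H12BrClO

C10H12BrClO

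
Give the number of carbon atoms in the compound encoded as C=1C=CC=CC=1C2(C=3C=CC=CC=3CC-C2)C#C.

18

The symbol for carbon appears 18 times in the SMILES.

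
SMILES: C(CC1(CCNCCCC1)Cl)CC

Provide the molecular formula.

C11H22ClN

Heavy atoms from the SMILES: 11 C, 1 Cl, 1 N.
Implicit hydrogens by atom environment:
  9 × C: 2 H each → 18
  1 × C: 3 H
  1 × C: no H
  1 × Cl: no H
  1 × N: 1 H
  Total hydrogens = 22.
Molecular formula: C11H22ClN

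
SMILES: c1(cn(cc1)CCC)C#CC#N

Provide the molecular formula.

C10H10N2

Heavy atoms from the SMILES: 10 C, 2 N.
Implicit hydrogens by atom environment:
  3 × C (aromatic): 1 H each → 3
  3 × C: no H
  2 × C: 2 H each → 4
  1 × C: 3 H
  1 × C (aromatic): no H
  1 × N (aromatic): no H
  1 × N: no H
  Total hydrogens = 10.
Molecular formula: C10H10N2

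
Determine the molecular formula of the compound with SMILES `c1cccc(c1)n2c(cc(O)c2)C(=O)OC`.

C12H11NO3

Heavy atoms from the SMILES: 12 C, 1 N, 3 O.
Implicit hydrogens by atom environment:
  7 × C (aromatic): 1 H each → 7
  3 × C (aromatic): no H
  2 × O: no H
  1 × C: 3 H
  1 × C: no H
  1 × N (aromatic): no H
  1 × O: 1 H
  Total hydrogens = 11.
Molecular formula: C12H11NO3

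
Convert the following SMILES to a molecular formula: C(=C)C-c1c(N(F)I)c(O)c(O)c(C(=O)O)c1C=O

Heavy atoms from the SMILES: 11 C, 1 F, 1 I, 1 N, 5 O.
Implicit hydrogens by atom environment:
  6 × C (aromatic): no H
  3 × O: 1 H each → 3
  2 × C: 2 H each → 4
  2 × C: 1 H each → 2
  2 × O: no H
  1 × C: no H
  1 × F: no H
  1 × I: no H
  1 × N: no H
  Total hydrogens = 9.
Molecular formula: C11H9FINO5

C11H9FINO5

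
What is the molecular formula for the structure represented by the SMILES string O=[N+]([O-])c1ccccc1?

C6H5NO2

Heavy atoms from the SMILES: 6 C, 1 N, 2 O.
Implicit hydrogens by atom environment:
  5 × C (aromatic): 1 H each → 5
  1 × C (aromatic): no H
  1 × N (charge +1): no H
  1 × O: no H
  1 × O (charge -1): no H
  Total hydrogens = 5.
Molecular formula: C6H5NO2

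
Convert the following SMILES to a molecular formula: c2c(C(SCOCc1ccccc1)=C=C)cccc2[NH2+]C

C18H20NOS+

Heavy atoms from the SMILES: 18 C, 1 N, 1 O, 1 S.
Implicit hydrogens by atom environment:
  9 × C (aromatic): 1 H each → 9
  3 × C: 2 H each → 6
  3 × C (aromatic): no H
  2 × C: no H
  1 × C: 3 H
  1 × N (charge +1): 2 H
  1 × O: no H
  1 × S: no H
  Total hydrogens = 20.
Net charge +1.
Molecular formula: C18H20NOS+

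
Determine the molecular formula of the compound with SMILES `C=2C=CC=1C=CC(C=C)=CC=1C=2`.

C12H10

Heavy atoms from the SMILES: 12 C.
Implicit hydrogens by atom environment:
  7 × C (aromatic): 1 H each → 7
  3 × C (aromatic): no H
  1 × C: 2 H
  1 × C: 1 H
  Total hydrogens = 10.
Molecular formula: C12H10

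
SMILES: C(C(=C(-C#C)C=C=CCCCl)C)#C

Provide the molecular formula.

C12H11Cl

Heavy atoms from the SMILES: 12 C, 1 Cl.
Implicit hydrogens by atom environment:
  5 × C: no H
  4 × C: 1 H each → 4
  2 × C: 2 H each → 4
  1 × C: 3 H
  1 × Cl: no H
  Total hydrogens = 11.
Molecular formula: C12H11Cl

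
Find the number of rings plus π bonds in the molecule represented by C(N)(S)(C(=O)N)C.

1

Molecular formula from the SMILES: C3H8N2OS.
DoU = (2C + 2 + N − H − X)/2 = (2·3 + 2 + 2 − 8 − 0)/2 = 2/2 = 1.
(Structurally: 0 ring(s) + 1 π bond(s) = 1.)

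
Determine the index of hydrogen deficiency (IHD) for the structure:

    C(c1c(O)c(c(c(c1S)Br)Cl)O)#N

6

Molecular formula from the SMILES: C7H3BrClNO2S.
DoU = (2C + 2 + N − H − X)/2 = (2·7 + 2 + 1 − 3 − 2)/2 = 12/2 = 6.
(Structurally: 1 ring(s) + 5 π bond(s) = 6.)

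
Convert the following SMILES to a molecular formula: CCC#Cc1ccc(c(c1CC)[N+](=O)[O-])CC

Heavy atoms from the SMILES: 14 C, 1 N, 2 O.
Implicit hydrogens by atom environment:
  4 × C (aromatic): no H
  3 × C: 3 H each → 9
  3 × C: 2 H each → 6
  2 × C (aromatic): 1 H each → 2
  2 × C: no H
  1 × N (charge +1): no H
  1 × O: no H
  1 × O (charge -1): no H
  Total hydrogens = 17.
Molecular formula: C14H17NO2

C14H17NO2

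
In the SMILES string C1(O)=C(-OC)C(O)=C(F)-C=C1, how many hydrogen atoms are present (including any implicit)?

Hydrogens are implicit in SMILES; fill each atom to its normal valence:
  4 × C (aromatic): no H
  2 × C (aromatic): 1 H each → 2
  2 × O: 1 H each → 2
  1 × C: 3 H
  1 × F: no H
  1 × O: no H
  Total hydrogens = 7.

7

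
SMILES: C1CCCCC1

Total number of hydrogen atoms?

12

Hydrogens are implicit in SMILES; fill each atom to its normal valence:
  6 × C: 2 H each → 12
  Total hydrogens = 12.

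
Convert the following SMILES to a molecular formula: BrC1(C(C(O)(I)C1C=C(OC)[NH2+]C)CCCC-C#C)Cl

Heavy atoms from the SMILES: 1 Br, 14 C, 1 Cl, 1 I, 1 N, 2 O.
Implicit hydrogens by atom environment:
  4 × C: 2 H each → 8
  4 × C: 1 H each → 4
  4 × C: no H
  2 × C: 3 H each → 6
  1 × Br: no H
  1 × Cl: no H
  1 × I: no H
  1 × N (charge +1): 2 H
  1 × O: 1 H
  1 × O: no H
  Total hydrogens = 21.
Net charge +1.
Molecular formula: C14H21BrClINO2+

C14H21BrClINO2+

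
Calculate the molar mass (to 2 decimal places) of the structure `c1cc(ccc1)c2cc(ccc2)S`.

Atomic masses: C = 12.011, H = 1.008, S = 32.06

Molecular formula: C12H10S.
M = 12×12.011 + 10×1.008 + 1×32.06 = 186.27 g/mol.

186.27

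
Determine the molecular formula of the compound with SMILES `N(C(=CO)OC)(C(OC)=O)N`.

C5H10N2O4

Heavy atoms from the SMILES: 5 C, 2 N, 4 O.
Implicit hydrogens by atom environment:
  3 × O: no H
  2 × C: 3 H each → 6
  2 × C: no H
  1 × C: 1 H
  1 × N: 2 H
  1 × N: no H
  1 × O: 1 H
  Total hydrogens = 10.
Molecular formula: C5H10N2O4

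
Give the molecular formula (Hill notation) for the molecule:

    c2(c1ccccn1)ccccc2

Heavy atoms from the SMILES: 11 C, 1 N.
Implicit hydrogens by atom environment:
  9 × C (aromatic): 1 H each → 9
  2 × C (aromatic): no H
  1 × N (aromatic): no H
  Total hydrogens = 9.
Molecular formula: C11H9N

C11H9N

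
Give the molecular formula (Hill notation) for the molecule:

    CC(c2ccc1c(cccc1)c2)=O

Heavy atoms from the SMILES: 12 C, 1 O.
Implicit hydrogens by atom environment:
  7 × C (aromatic): 1 H each → 7
  3 × C (aromatic): no H
  1 × C: 3 H
  1 × C: no H
  1 × O: no H
  Total hydrogens = 10.
Molecular formula: C12H10O

C12H10O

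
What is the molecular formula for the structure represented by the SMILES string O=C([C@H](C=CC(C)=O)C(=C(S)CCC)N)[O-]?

Heavy atoms from the SMILES: 11 C, 1 N, 3 O, 1 S.
Implicit hydrogens by atom environment:
  4 × C: no H
  3 × C: 1 H each → 3
  2 × C: 3 H each → 6
  2 × C: 2 H each → 4
  2 × O: no H
  1 × N: 2 H
  1 × O (charge -1): no H
  1 × S: 1 H
  Total hydrogens = 16.
Net charge -1.
Molecular formula: C11H16NO3S-

C11H16NO3S-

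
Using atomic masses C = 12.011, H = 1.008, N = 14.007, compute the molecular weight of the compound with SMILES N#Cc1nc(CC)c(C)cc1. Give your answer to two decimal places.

146.19

Molecular formula: C9H10N2.
M = 9×12.011 + 10×1.008 + 2×14.007 = 146.19 g/mol.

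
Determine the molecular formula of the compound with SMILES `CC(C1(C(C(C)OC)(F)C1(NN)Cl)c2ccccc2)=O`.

C14H18ClFN2O2

Heavy atoms from the SMILES: 14 C, 1 Cl, 1 F, 2 N, 2 O.
Implicit hydrogens by atom environment:
  5 × C (aromatic): 1 H each → 5
  4 × C: no H
  3 × C: 3 H each → 9
  2 × O: no H
  1 × C: 1 H
  1 × C (aromatic): no H
  1 × Cl: no H
  1 × F: no H
  1 × N: 2 H
  1 × N: 1 H
  Total hydrogens = 18.
Molecular formula: C14H18ClFN2O2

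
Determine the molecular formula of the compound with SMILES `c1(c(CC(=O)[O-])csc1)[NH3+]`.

Heavy atoms from the SMILES: 6 C, 1 N, 2 O, 1 S.
Implicit hydrogens by atom environment:
  2 × C (aromatic): 1 H each → 2
  2 × C (aromatic): no H
  1 × C: 2 H
  1 × C: no H
  1 × N (charge +1): 3 H
  1 × O: no H
  1 × O (charge -1): no H
  1 × S (aromatic): no H
  Total hydrogens = 7.
Molecular formula: C6H7NO2S

C6H7NO2S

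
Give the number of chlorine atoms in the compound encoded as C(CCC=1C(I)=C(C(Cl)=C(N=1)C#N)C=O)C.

1

The symbol for chlorine appears 1 time in the SMILES.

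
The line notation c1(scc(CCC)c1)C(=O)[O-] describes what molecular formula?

C8H9O2S-

Heavy atoms from the SMILES: 8 C, 2 O, 1 S.
Implicit hydrogens by atom environment:
  2 × C: 2 H each → 4
  2 × C (aromatic): 1 H each → 2
  2 × C (aromatic): no H
  1 × C: 3 H
  1 × C: no H
  1 × O: no H
  1 × O (charge -1): no H
  1 × S (aromatic): no H
  Total hydrogens = 9.
Net charge -1.
Molecular formula: C8H9O2S-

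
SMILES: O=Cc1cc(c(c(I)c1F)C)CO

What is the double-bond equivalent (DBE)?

5

Molecular formula from the SMILES: C9H8FIO2.
DoU = (2C + 2 + N − H − X)/2 = (2·9 + 2 + 0 − 8 − 2)/2 = 10/2 = 5.
(Structurally: 1 ring(s) + 4 π bond(s) = 5.)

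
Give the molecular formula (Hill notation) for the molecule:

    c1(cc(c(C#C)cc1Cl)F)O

C8H4ClFO

Heavy atoms from the SMILES: 8 C, 1 Cl, 1 F, 1 O.
Implicit hydrogens by atom environment:
  4 × C (aromatic): no H
  2 × C (aromatic): 1 H each → 2
  1 × C: 1 H
  1 × C: no H
  1 × Cl: no H
  1 × F: no H
  1 × O: 1 H
  Total hydrogens = 4.
Molecular formula: C8H4ClFO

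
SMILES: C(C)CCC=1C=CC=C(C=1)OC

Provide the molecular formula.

C11H16O

Heavy atoms from the SMILES: 11 C, 1 O.
Implicit hydrogens by atom environment:
  4 × C (aromatic): 1 H each → 4
  3 × C: 2 H each → 6
  2 × C: 3 H each → 6
  2 × C (aromatic): no H
  1 × O: no H
  Total hydrogens = 16.
Molecular formula: C11H16O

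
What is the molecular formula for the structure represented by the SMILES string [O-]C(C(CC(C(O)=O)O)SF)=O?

C5H6FO5S-

Heavy atoms from the SMILES: 5 C, 1 F, 5 O, 1 S.
Implicit hydrogens by atom environment:
  2 × C: 1 H each → 2
  2 × C: no H
  2 × O: 1 H each → 2
  2 × O: no H
  1 × C: 2 H
  1 × F: no H
  1 × O (charge -1): no H
  1 × S: no H
  Total hydrogens = 6.
Net charge -1.
Molecular formula: C5H6FO5S-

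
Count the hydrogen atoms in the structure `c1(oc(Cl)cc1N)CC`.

Hydrogens are implicit in SMILES; fill each atom to its normal valence:
  3 × C (aromatic): no H
  1 × C: 3 H
  1 × C: 2 H
  1 × C (aromatic): 1 H
  1 × Cl: no H
  1 × N: 2 H
  1 × O (aromatic): no H
  Total hydrogens = 8.

8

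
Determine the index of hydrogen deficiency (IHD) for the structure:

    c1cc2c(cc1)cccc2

Molecular formula from the SMILES: C10H8.
DoU = (2C + 2 + N − H − X)/2 = (2·10 + 2 + 0 − 8 − 0)/2 = 14/2 = 7.
(Structurally: 2 ring(s) + 5 π bond(s) = 7.)

7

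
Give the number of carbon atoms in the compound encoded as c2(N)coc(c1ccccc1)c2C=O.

11

The symbol for carbon appears 11 times in the SMILES. Lowercase c denotes aromatic carbon and counts toward C.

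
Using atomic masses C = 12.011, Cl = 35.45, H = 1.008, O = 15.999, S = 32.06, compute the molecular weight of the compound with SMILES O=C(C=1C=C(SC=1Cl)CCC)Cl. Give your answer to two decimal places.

Molecular formula: C8H8Cl2OS.
M = 8×12.011 + 2×35.45 + 8×1.008 + 1×15.999 + 1×32.06 = 223.11 g/mol.

223.11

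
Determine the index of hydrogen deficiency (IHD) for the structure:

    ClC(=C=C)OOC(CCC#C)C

Molecular formula from the SMILES: C9H11ClO2.
DoU = (2C + 2 + N − H − X)/2 = (2·9 + 2 + 0 − 11 − 1)/2 = 8/2 = 4.
(Structurally: 0 ring(s) + 4 π bond(s) = 4.)

4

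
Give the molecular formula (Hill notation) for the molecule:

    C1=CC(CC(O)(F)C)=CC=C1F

Heavy atoms from the SMILES: 9 C, 2 F, 1 O.
Implicit hydrogens by atom environment:
  4 × C (aromatic): 1 H each → 4
  2 × C (aromatic): no H
  2 × F: no H
  1 × C: 3 H
  1 × C: 2 H
  1 × C: no H
  1 × O: 1 H
  Total hydrogens = 10.
Molecular formula: C9H10F2O

C9H10F2O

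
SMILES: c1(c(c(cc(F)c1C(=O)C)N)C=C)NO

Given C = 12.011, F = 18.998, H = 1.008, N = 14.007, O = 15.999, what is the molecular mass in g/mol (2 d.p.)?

210.21

Molecular formula: C10H11FN2O2.
M = 10×12.011 + 1×18.998 + 11×1.008 + 2×14.007 + 2×15.999 = 210.21 g/mol.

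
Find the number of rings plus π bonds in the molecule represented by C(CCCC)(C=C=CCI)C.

Molecular formula from the SMILES: C10H17I.
DoU = (2C + 2 + N − H − X)/2 = (2·10 + 2 + 0 − 17 − 1)/2 = 4/2 = 2.
(Structurally: 0 ring(s) + 2 π bond(s) = 2.)

2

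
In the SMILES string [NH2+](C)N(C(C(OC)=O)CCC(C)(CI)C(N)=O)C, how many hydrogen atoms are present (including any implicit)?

23

Hydrogens are implicit in SMILES; fill each atom to its normal valence:
  4 × C: 3 H each → 12
  3 × C: 2 H each → 6
  3 × C: no H
  3 × O: no H
  1 × C: 1 H
  1 × I: no H
  1 × N: 2 H
  1 × N (charge +1): 2 H
  1 × N: no H
  Total hydrogens = 23.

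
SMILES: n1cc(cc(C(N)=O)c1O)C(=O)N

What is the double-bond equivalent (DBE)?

Molecular formula from the SMILES: C7H7N3O3.
DoU = (2C + 2 + N − H − X)/2 = (2·7 + 2 + 3 − 7 − 0)/2 = 12/2 = 6.
(Structurally: 1 ring(s) + 5 π bond(s) = 6.)

6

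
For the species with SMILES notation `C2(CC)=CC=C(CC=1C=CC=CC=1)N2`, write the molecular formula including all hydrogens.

Heavy atoms from the SMILES: 13 C, 1 N.
Implicit hydrogens by atom environment:
  7 × C (aromatic): 1 H each → 7
  3 × C (aromatic): no H
  2 × C: 2 H each → 4
  1 × C: 3 H
  1 × N (aromatic): 1 H
  Total hydrogens = 15.
Molecular formula: C13H15N

C13H15N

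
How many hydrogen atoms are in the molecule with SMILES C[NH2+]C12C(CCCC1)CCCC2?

22

Hydrogens are implicit in SMILES; fill each atom to its normal valence:
  8 × C: 2 H each → 16
  1 × C: 3 H
  1 × C: 1 H
  1 × C: no H
  1 × N (charge +1): 2 H
  Total hydrogens = 22.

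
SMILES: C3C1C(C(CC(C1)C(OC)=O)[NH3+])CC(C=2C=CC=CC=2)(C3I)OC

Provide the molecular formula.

C19H27INO3+

Heavy atoms from the SMILES: 19 C, 1 I, 1 N, 3 O.
Implicit hydrogens by atom environment:
  5 × C: 1 H each → 5
  5 × C (aromatic): 1 H each → 5
  4 × C: 2 H each → 8
  3 × O: no H
  2 × C: 3 H each → 6
  2 × C: no H
  1 × C (aromatic): no H
  1 × I: no H
  1 × N (charge +1): 3 H
  Total hydrogens = 27.
Net charge +1.
Molecular formula: C19H27INO3+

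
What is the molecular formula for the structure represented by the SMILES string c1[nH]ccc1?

Heavy atoms from the SMILES: 4 C, 1 N.
Implicit hydrogens by atom environment:
  4 × C (aromatic): 1 H each → 4
  1 × N (aromatic): 1 H
  Total hydrogens = 5.
Molecular formula: C4H5N

C4H5N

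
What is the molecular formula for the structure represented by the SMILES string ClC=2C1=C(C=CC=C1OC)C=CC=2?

C11H9ClO

Heavy atoms from the SMILES: 11 C, 1 Cl, 1 O.
Implicit hydrogens by atom environment:
  6 × C (aromatic): 1 H each → 6
  4 × C (aromatic): no H
  1 × C: 3 H
  1 × Cl: no H
  1 × O: no H
  Total hydrogens = 9.
Molecular formula: C11H9ClO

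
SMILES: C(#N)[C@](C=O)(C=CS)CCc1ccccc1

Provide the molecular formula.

Heavy atoms from the SMILES: 13 C, 1 N, 1 O, 1 S.
Implicit hydrogens by atom environment:
  5 × C (aromatic): 1 H each → 5
  3 × C: 1 H each → 3
  2 × C: 2 H each → 4
  2 × C: no H
  1 × C (aromatic): no H
  1 × N: no H
  1 × O: no H
  1 × S: 1 H
  Total hydrogens = 13.
Molecular formula: C13H13NOS

C13H13NOS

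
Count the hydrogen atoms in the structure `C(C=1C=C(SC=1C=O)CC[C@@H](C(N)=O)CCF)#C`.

14

Hydrogens are implicit in SMILES; fill each atom to its normal valence:
  4 × C: 2 H each → 8
  3 × C: 1 H each → 3
  3 × C (aromatic): no H
  2 × C: no H
  2 × O: no H
  1 × C (aromatic): 1 H
  1 × F: no H
  1 × N: 2 H
  1 × S (aromatic): no H
  Total hydrogens = 14.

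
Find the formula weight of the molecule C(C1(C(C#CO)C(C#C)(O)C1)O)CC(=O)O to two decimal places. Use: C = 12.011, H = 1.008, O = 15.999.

Molecular formula: C11H12O5.
M = 11×12.011 + 12×1.008 + 5×15.999 = 224.21 g/mol.

224.21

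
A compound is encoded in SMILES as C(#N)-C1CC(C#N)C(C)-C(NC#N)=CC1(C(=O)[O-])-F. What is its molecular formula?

Heavy atoms from the SMILES: 12 C, 1 F, 4 N, 2 O.
Implicit hydrogens by atom environment:
  6 × C: no H
  4 × C: 1 H each → 4
  3 × N: no H
  1 × C: 3 H
  1 × C: 2 H
  1 × F: no H
  1 × N: 1 H
  1 × O: no H
  1 × O (charge -1): no H
  Total hydrogens = 10.
Net charge -1.
Molecular formula: C12H10FN4O2-

C12H10FN4O2-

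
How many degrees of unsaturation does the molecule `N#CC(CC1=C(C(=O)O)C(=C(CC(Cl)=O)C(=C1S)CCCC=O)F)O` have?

Molecular formula from the SMILES: C16H15ClFNO5S.
DoU = (2C + 2 + N − H − X)/2 = (2·16 + 2 + 1 − 15 − 2)/2 = 18/2 = 9.
(Structurally: 1 ring(s) + 8 π bond(s) = 9.)

9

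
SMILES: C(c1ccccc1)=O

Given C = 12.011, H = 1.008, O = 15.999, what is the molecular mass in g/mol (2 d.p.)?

106.12

Molecular formula: C7H6O.
M = 7×12.011 + 6×1.008 + 1×15.999 = 106.12 g/mol.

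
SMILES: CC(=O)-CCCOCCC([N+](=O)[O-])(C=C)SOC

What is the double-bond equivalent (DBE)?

Molecular formula from the SMILES: C11H19NO5S.
DoU = (2C + 2 + N − H − X)/2 = (2·11 + 2 + 1 − 19 − 0)/2 = 6/2 = 3.
(Structurally: 0 ring(s) + 3 π bond(s) = 3.)

3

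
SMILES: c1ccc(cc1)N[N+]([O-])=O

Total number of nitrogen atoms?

2

The symbol for nitrogen appears 2 times in the SMILES.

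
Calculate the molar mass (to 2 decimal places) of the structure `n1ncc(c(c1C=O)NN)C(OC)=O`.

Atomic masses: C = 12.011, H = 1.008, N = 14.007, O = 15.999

196.17

Molecular formula: C7H8N4O3.
M = 7×12.011 + 8×1.008 + 4×14.007 + 3×15.999 = 196.17 g/mol.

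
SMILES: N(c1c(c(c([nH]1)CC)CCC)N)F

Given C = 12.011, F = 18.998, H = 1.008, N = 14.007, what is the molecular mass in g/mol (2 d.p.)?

185.25

Molecular formula: C9H16FN3.
M = 9×12.011 + 1×18.998 + 16×1.008 + 3×14.007 = 185.25 g/mol.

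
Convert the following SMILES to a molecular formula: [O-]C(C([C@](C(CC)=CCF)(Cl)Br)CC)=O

Heavy atoms from the SMILES: 1 Br, 10 C, 1 Cl, 1 F, 2 O.
Implicit hydrogens by atom environment:
  3 × C: 2 H each → 6
  3 × C: no H
  2 × C: 3 H each → 6
  2 × C: 1 H each → 2
  1 × Br: no H
  1 × Cl: no H
  1 × F: no H
  1 × O: no H
  1 × O (charge -1): no H
  Total hydrogens = 14.
Net charge -1.
Molecular formula: C10H14BrClFO2-

C10H14BrClFO2-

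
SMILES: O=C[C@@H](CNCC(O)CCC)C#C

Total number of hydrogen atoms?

17

Hydrogens are implicit in SMILES; fill each atom to its normal valence:
  4 × C: 2 H each → 8
  4 × C: 1 H each → 4
  1 × C: 3 H
  1 × C: no H
  1 × N: 1 H
  1 × O: 1 H
  1 × O: no H
  Total hydrogens = 17.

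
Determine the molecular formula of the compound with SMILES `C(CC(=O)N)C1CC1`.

C6H11NO

Heavy atoms from the SMILES: 6 C, 1 N, 1 O.
Implicit hydrogens by atom environment:
  4 × C: 2 H each → 8
  1 × C: 1 H
  1 × C: no H
  1 × N: 2 H
  1 × O: no H
  Total hydrogens = 11.
Molecular formula: C6H11NO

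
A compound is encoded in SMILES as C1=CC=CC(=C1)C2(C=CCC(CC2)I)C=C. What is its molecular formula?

C15H17I

Heavy atoms from the SMILES: 15 C, 1 I.
Implicit hydrogens by atom environment:
  5 × C (aromatic): 1 H each → 5
  4 × C: 2 H each → 8
  4 × C: 1 H each → 4
  1 × C: no H
  1 × C (aromatic): no H
  1 × I: no H
  Total hydrogens = 17.
Molecular formula: C15H17I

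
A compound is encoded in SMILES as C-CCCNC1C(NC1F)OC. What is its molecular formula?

Heavy atoms from the SMILES: 8 C, 1 F, 2 N, 1 O.
Implicit hydrogens by atom environment:
  3 × C: 2 H each → 6
  3 × C: 1 H each → 3
  2 × C: 3 H each → 6
  2 × N: 1 H each → 2
  1 × F: no H
  1 × O: no H
  Total hydrogens = 17.
Molecular formula: C8H17FN2O

C8H17FN2O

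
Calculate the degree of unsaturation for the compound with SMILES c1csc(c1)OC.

3

Molecular formula from the SMILES: C5H6OS.
DoU = (2C + 2 + N − H − X)/2 = (2·5 + 2 + 0 − 6 − 0)/2 = 6/2 = 3.
(Structurally: 1 ring(s) + 2 π bond(s) = 3.)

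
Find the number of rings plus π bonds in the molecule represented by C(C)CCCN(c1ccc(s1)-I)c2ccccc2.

7

Molecular formula from the SMILES: C15H18INS.
DoU = (2C + 2 + N − H − X)/2 = (2·15 + 2 + 1 − 18 − 1)/2 = 14/2 = 7.
(Structurally: 2 ring(s) + 5 π bond(s) = 7.)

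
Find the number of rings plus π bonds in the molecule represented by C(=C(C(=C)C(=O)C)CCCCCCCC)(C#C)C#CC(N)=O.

8

Molecular formula from the SMILES: C19H25NO2.
DoU = (2C + 2 + N − H − X)/2 = (2·19 + 2 + 1 − 25 − 0)/2 = 16/2 = 8.
(Structurally: 0 ring(s) + 8 π bond(s) = 8.)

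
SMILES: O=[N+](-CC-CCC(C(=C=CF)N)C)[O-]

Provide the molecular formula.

Heavy atoms from the SMILES: 9 C, 1 F, 2 N, 2 O.
Implicit hydrogens by atom environment:
  4 × C: 2 H each → 8
  2 × C: 1 H each → 2
  2 × C: no H
  1 × C: 3 H
  1 × F: no H
  1 × N: 2 H
  1 × N (charge +1): no H
  1 × O: no H
  1 × O (charge -1): no H
  Total hydrogens = 15.
Molecular formula: C9H15FN2O2

C9H15FN2O2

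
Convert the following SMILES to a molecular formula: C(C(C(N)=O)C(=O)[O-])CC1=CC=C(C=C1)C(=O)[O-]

[C12H11NO5]2-

Heavy atoms from the SMILES: 12 C, 1 N, 5 O.
Implicit hydrogens by atom environment:
  4 × C (aromatic): 1 H each → 4
  3 × C: no H
  3 × O: no H
  2 × C: 2 H each → 4
  2 × C (aromatic): no H
  2 × O (charge -1): no H
  1 × C: 1 H
  1 × N: 2 H
  Total hydrogens = 11.
Net charge -2.
Molecular formula: [C12H11NO5]2-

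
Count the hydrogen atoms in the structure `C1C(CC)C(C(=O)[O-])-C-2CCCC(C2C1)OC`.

Hydrogens are implicit in SMILES; fill each atom to its normal valence:
  6 × C: 2 H each → 12
  5 × C: 1 H each → 5
  2 × C: 3 H each → 6
  2 × O: no H
  1 × C: no H
  1 × O (charge -1): no H
  Total hydrogens = 23.

23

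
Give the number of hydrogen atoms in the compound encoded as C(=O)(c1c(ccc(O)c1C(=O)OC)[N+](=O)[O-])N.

8

Hydrogens are implicit in SMILES; fill each atom to its normal valence:
  4 × C (aromatic): no H
  4 × O: no H
  2 × C (aromatic): 1 H each → 2
  2 × C: no H
  1 × C: 3 H
  1 × N: 2 H
  1 × N (charge +1): no H
  1 × O: 1 H
  1 × O (charge -1): no H
  Total hydrogens = 8.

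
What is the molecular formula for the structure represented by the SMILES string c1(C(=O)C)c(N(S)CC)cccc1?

Heavy atoms from the SMILES: 10 C, 1 N, 1 O, 1 S.
Implicit hydrogens by atom environment:
  4 × C (aromatic): 1 H each → 4
  2 × C: 3 H each → 6
  2 × C (aromatic): no H
  1 × C: 2 H
  1 × C: no H
  1 × N: no H
  1 × O: no H
  1 × S: 1 H
  Total hydrogens = 13.
Molecular formula: C10H13NOS

C10H13NOS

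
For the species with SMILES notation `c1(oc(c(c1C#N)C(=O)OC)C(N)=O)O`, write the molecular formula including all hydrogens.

C8H6N2O5

Heavy atoms from the SMILES: 8 C, 2 N, 5 O.
Implicit hydrogens by atom environment:
  4 × C (aromatic): no H
  3 × C: no H
  3 × O: no H
  1 × C: 3 H
  1 × N: 2 H
  1 × N: no H
  1 × O: 1 H
  1 × O (aromatic): no H
  Total hydrogens = 6.
Molecular formula: C8H6N2O5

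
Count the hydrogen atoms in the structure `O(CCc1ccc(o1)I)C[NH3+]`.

Hydrogens are implicit in SMILES; fill each atom to its normal valence:
  3 × C: 2 H each → 6
  2 × C (aromatic): 1 H each → 2
  2 × C (aromatic): no H
  1 × I: no H
  1 × N (charge +1): 3 H
  1 × O (aromatic): no H
  1 × O: no H
  Total hydrogens = 11.

11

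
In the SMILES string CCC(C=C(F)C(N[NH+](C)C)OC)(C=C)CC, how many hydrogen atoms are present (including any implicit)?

Hydrogens are implicit in SMILES; fill each atom to its normal valence:
  5 × C: 3 H each → 15
  3 × C: 2 H each → 6
  3 × C: 1 H each → 3
  2 × C: no H
  1 × F: no H
  1 × N: 1 H
  1 × N (charge +1): 1 H
  1 × O: no H
  Total hydrogens = 26.

26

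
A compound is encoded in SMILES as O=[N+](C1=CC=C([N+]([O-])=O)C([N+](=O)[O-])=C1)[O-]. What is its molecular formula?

Heavy atoms from the SMILES: 6 C, 3 N, 6 O.
Implicit hydrogens by atom environment:
  3 × C (aromatic): 1 H each → 3
  3 × C (aromatic): no H
  3 × N (charge +1): no H
  3 × O: no H
  3 × O (charge -1): no H
  Total hydrogens = 3.
Molecular formula: C6H3N3O6

C6H3N3O6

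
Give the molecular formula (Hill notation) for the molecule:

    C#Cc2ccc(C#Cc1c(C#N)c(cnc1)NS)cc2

C16H9N3S

Heavy atoms from the SMILES: 16 C, 3 N, 1 S.
Implicit hydrogens by atom environment:
  6 × C (aromatic): 1 H each → 6
  5 × C (aromatic): no H
  4 × C: no H
  1 × C: 1 H
  1 × N: 1 H
  1 × N (aromatic): no H
  1 × N: no H
  1 × S: 1 H
  Total hydrogens = 9.
Molecular formula: C16H9N3S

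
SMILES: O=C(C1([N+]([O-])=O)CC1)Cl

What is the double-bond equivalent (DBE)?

Molecular formula from the SMILES: C4H4ClNO3.
DoU = (2C + 2 + N − H − X)/2 = (2·4 + 2 + 1 − 4 − 1)/2 = 6/2 = 3.
(Structurally: 1 ring(s) + 2 π bond(s) = 3.)

3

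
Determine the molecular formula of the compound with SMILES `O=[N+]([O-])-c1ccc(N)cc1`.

C6H6N2O2

Heavy atoms from the SMILES: 6 C, 2 N, 2 O.
Implicit hydrogens by atom environment:
  4 × C (aromatic): 1 H each → 4
  2 × C (aromatic): no H
  1 × N: 2 H
  1 × N (charge +1): no H
  1 × O: no H
  1 × O (charge -1): no H
  Total hydrogens = 6.
Molecular formula: C6H6N2O2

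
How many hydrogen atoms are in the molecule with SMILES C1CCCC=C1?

Hydrogens are implicit in SMILES; fill each atom to its normal valence:
  4 × C: 2 H each → 8
  2 × C: 1 H each → 2
  Total hydrogens = 10.

10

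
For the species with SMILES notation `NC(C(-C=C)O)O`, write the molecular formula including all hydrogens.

Heavy atoms from the SMILES: 4 C, 1 N, 2 O.
Implicit hydrogens by atom environment:
  3 × C: 1 H each → 3
  2 × O: 1 H each → 2
  1 × C: 2 H
  1 × N: 2 H
  Total hydrogens = 9.
Molecular formula: C4H9NO2

C4H9NO2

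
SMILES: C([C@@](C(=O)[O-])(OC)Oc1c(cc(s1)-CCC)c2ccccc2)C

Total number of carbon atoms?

The symbol for carbon appears 18 times in the SMILES. Lowercase c denotes aromatic carbon and counts toward C.

18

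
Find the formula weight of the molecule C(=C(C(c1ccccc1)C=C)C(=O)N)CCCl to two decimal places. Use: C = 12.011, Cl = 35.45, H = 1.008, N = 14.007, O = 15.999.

Molecular formula: C14H16ClNO.
M = 14×12.011 + 1×35.45 + 16×1.008 + 1×14.007 + 1×15.999 = 249.74 g/mol.

249.74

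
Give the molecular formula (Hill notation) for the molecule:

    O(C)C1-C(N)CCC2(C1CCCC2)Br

C11H20BrNO

Heavy atoms from the SMILES: 1 Br, 11 C, 1 N, 1 O.
Implicit hydrogens by atom environment:
  6 × C: 2 H each → 12
  3 × C: 1 H each → 3
  1 × Br: no H
  1 × C: 3 H
  1 × C: no H
  1 × N: 2 H
  1 × O: no H
  Total hydrogens = 20.
Molecular formula: C11H20BrNO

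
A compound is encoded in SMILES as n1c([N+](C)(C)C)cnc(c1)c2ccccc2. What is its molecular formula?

C13H16N3+

Heavy atoms from the SMILES: 13 C, 3 N.
Implicit hydrogens by atom environment:
  7 × C (aromatic): 1 H each → 7
  3 × C: 3 H each → 9
  3 × C (aromatic): no H
  2 × N (aromatic): no H
  1 × N (charge +1): no H
  Total hydrogens = 16.
Net charge +1.
Molecular formula: C13H16N3+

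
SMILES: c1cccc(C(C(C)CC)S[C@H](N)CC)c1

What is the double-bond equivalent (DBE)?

Molecular formula from the SMILES: C14H23NS.
DoU = (2C + 2 + N − H − X)/2 = (2·14 + 2 + 1 − 23 − 0)/2 = 8/2 = 4.
(Structurally: 1 ring(s) + 3 π bond(s) = 4.)

4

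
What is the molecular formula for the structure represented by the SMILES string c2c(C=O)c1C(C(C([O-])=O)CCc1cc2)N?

Heavy atoms from the SMILES: 12 C, 1 N, 3 O.
Implicit hydrogens by atom environment:
  3 × C (aromatic): 1 H each → 3
  3 × C: 1 H each → 3
  3 × C (aromatic): no H
  2 × C: 2 H each → 4
  2 × O: no H
  1 × C: no H
  1 × N: 2 H
  1 × O (charge -1): no H
  Total hydrogens = 12.
Net charge -1.
Molecular formula: C12H12NO3-

C12H12NO3-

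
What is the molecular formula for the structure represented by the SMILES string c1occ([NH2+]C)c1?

C5H8NO+

Heavy atoms from the SMILES: 5 C, 1 N, 1 O.
Implicit hydrogens by atom environment:
  3 × C (aromatic): 1 H each → 3
  1 × C: 3 H
  1 × C (aromatic): no H
  1 × N (charge +1): 2 H
  1 × O (aromatic): no H
  Total hydrogens = 8.
Net charge +1.
Molecular formula: C5H8NO+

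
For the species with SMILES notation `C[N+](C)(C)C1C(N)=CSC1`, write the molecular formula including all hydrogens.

Heavy atoms from the SMILES: 7 C, 2 N, 1 S.
Implicit hydrogens by atom environment:
  3 × C: 3 H each → 9
  2 × C: 1 H each → 2
  1 × C: 2 H
  1 × C: no H
  1 × N: 2 H
  1 × N (charge +1): no H
  1 × S: no H
  Total hydrogens = 15.
Net charge +1.
Molecular formula: C7H15N2S+

C7H15N2S+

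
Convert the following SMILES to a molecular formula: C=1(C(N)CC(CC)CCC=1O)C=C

C11H19NO

Heavy atoms from the SMILES: 11 C, 1 N, 1 O.
Implicit hydrogens by atom environment:
  5 × C: 2 H each → 10
  3 × C: 1 H each → 3
  2 × C: no H
  1 × C: 3 H
  1 × N: 2 H
  1 × O: 1 H
  Total hydrogens = 19.
Molecular formula: C11H19NO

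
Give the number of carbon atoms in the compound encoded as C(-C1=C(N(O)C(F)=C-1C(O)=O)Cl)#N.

6

The symbol for carbon appears 6 times in the SMILES. (Cl is a single chlorine, not C + l.)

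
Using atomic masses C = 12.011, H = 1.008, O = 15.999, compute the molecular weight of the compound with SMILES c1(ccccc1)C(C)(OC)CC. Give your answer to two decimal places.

164.25

Molecular formula: C11H16O.
M = 11×12.011 + 16×1.008 + 1×15.999 = 164.25 g/mol.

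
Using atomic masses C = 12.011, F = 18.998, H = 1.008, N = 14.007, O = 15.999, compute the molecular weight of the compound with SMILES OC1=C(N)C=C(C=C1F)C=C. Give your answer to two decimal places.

153.16

Molecular formula: C8H8FNO.
M = 8×12.011 + 1×18.998 + 8×1.008 + 1×14.007 + 1×15.999 = 153.16 g/mol.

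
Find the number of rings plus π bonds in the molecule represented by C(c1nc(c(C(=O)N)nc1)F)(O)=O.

Molecular formula from the SMILES: C6H4FN3O3.
DoU = (2C + 2 + N − H − X)/2 = (2·6 + 2 + 3 − 4 − 1)/2 = 12/2 = 6.
(Structurally: 1 ring(s) + 5 π bond(s) = 6.)

6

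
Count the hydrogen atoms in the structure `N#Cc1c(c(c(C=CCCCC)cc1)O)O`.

15

Hydrogens are implicit in SMILES; fill each atom to its normal valence:
  4 × C (aromatic): no H
  3 × C: 2 H each → 6
  2 × C (aromatic): 1 H each → 2
  2 × C: 1 H each → 2
  2 × O: 1 H each → 2
  1 × C: 3 H
  1 × C: no H
  1 × N: no H
  Total hydrogens = 15.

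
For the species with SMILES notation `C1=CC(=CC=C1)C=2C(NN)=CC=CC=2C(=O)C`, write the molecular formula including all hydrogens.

C14H14N2O

Heavy atoms from the SMILES: 14 C, 2 N, 1 O.
Implicit hydrogens by atom environment:
  8 × C (aromatic): 1 H each → 8
  4 × C (aromatic): no H
  1 × C: 3 H
  1 × C: no H
  1 × N: 2 H
  1 × N: 1 H
  1 × O: no H
  Total hydrogens = 14.
Molecular formula: C14H14N2O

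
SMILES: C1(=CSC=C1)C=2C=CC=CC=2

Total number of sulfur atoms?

The symbol for sulfur appears 1 time in the SMILES.

1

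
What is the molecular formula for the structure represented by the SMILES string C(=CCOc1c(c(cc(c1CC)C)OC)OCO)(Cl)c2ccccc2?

C20H23ClO4

Heavy atoms from the SMILES: 20 C, 1 Cl, 4 O.
Implicit hydrogens by atom environment:
  6 × C (aromatic): 1 H each → 6
  6 × C (aromatic): no H
  3 × C: 3 H each → 9
  3 × C: 2 H each → 6
  3 × O: no H
  1 × C: 1 H
  1 × C: no H
  1 × Cl: no H
  1 × O: 1 H
  Total hydrogens = 23.
Molecular formula: C20H23ClO4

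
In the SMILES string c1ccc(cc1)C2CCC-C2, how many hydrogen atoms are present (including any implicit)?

Hydrogens are implicit in SMILES; fill each atom to its normal valence:
  5 × C (aromatic): 1 H each → 5
  4 × C: 2 H each → 8
  1 × C: 1 H
  1 × C (aromatic): no H
  Total hydrogens = 14.

14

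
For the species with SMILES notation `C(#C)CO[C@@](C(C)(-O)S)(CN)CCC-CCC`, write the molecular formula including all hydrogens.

Heavy atoms from the SMILES: 13 C, 1 N, 2 O, 1 S.
Implicit hydrogens by atom environment:
  7 × C: 2 H each → 14
  3 × C: no H
  2 × C: 3 H each → 6
  1 × C: 1 H
  1 × N: 2 H
  1 × O: 1 H
  1 × O: no H
  1 × S: 1 H
  Total hydrogens = 25.
Molecular formula: C13H25NO2S

C13H25NO2S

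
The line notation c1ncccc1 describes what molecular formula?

Heavy atoms from the SMILES: 5 C, 1 N.
Implicit hydrogens by atom environment:
  5 × C (aromatic): 1 H each → 5
  1 × N (aromatic): no H
  Total hydrogens = 5.
Molecular formula: C5H5N

C5H5N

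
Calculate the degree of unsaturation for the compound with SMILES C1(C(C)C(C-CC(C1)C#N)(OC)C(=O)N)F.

Molecular formula from the SMILES: C11H17FN2O2.
DoU = (2C + 2 + N − H − X)/2 = (2·11 + 2 + 2 − 17 − 1)/2 = 8/2 = 4.
(Structurally: 1 ring(s) + 3 π bond(s) = 4.)

4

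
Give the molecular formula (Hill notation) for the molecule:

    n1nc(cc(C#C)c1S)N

Heavy atoms from the SMILES: 6 C, 3 N, 1 S.
Implicit hydrogens by atom environment:
  3 × C (aromatic): no H
  2 × N (aromatic): no H
  1 × C (aromatic): 1 H
  1 × C: 1 H
  1 × C: no H
  1 × N: 2 H
  1 × S: 1 H
  Total hydrogens = 5.
Molecular formula: C6H5N3S

C6H5N3S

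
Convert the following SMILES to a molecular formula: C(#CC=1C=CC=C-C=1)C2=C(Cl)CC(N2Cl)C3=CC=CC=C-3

Heavy atoms from the SMILES: 18 C, 2 Cl, 1 N.
Implicit hydrogens by atom environment:
  10 × C (aromatic): 1 H each → 10
  4 × C: no H
  2 × C (aromatic): no H
  2 × Cl: no H
  1 × C: 2 H
  1 × C: 1 H
  1 × N: no H
  Total hydrogens = 13.
Molecular formula: C18H13Cl2N

C18H13Cl2N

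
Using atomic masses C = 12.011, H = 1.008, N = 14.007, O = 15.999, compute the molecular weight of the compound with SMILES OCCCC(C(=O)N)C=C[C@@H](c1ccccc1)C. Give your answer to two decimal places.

247.34

Molecular formula: C15H21NO2.
M = 15×12.011 + 21×1.008 + 1×14.007 + 2×15.999 = 247.34 g/mol.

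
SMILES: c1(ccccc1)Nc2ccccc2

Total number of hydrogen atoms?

Hydrogens are implicit in SMILES; fill each atom to its normal valence:
  10 × C (aromatic): 1 H each → 10
  2 × C (aromatic): no H
  1 × N: 1 H
  Total hydrogens = 11.

11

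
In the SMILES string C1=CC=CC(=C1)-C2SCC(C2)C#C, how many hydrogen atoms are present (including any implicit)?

12

Hydrogens are implicit in SMILES; fill each atom to its normal valence:
  5 × C (aromatic): 1 H each → 5
  3 × C: 1 H each → 3
  2 × C: 2 H each → 4
  1 × C: no H
  1 × C (aromatic): no H
  1 × S: no H
  Total hydrogens = 12.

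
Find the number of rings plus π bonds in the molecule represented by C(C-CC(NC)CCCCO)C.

Molecular formula from the SMILES: C10H23NO.
DoU = (2C + 2 + N − H − X)/2 = (2·10 + 2 + 1 − 23 − 0)/2 = 0/2 = 0.
(Structurally: 0 ring(s) + 0 π bond(s) = 0.)

0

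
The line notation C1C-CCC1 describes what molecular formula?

C5H10

Heavy atoms from the SMILES: 5 C.
Implicit hydrogens by atom environment:
  5 × C: 2 H each → 10
  Total hydrogens = 10.
Molecular formula: C5H10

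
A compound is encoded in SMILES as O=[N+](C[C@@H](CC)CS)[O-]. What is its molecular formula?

C5H11NO2S

Heavy atoms from the SMILES: 5 C, 1 N, 2 O, 1 S.
Implicit hydrogens by atom environment:
  3 × C: 2 H each → 6
  1 × C: 3 H
  1 × C: 1 H
  1 × N (charge +1): no H
  1 × O: no H
  1 × O (charge -1): no H
  1 × S: 1 H
  Total hydrogens = 11.
Molecular formula: C5H11NO2S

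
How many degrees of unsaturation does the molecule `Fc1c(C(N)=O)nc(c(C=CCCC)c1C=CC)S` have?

7

Molecular formula from the SMILES: C14H17FN2OS.
DoU = (2C + 2 + N − H − X)/2 = (2·14 + 2 + 2 − 17 − 1)/2 = 14/2 = 7.
(Structurally: 1 ring(s) + 6 π bond(s) = 7.)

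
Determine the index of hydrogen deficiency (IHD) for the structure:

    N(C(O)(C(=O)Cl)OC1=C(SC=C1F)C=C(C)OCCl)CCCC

Molecular formula from the SMILES: C14H18Cl2FNO4S.
DoU = (2C + 2 + N − H − X)/2 = (2·14 + 2 + 1 − 18 − 3)/2 = 10/2 = 5.
(Structurally: 1 ring(s) + 4 π bond(s) = 5.)

5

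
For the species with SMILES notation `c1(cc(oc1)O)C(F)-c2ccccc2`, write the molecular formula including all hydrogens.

C11H9FO2

Heavy atoms from the SMILES: 11 C, 1 F, 2 O.
Implicit hydrogens by atom environment:
  7 × C (aromatic): 1 H each → 7
  3 × C (aromatic): no H
  1 × C: 1 H
  1 × F: no H
  1 × O: 1 H
  1 × O (aromatic): no H
  Total hydrogens = 9.
Molecular formula: C11H9FO2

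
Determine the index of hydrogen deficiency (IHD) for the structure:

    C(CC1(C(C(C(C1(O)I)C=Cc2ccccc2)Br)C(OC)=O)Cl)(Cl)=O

Molecular formula from the SMILES: C17H16BrCl2IO4.
DoU = (2C + 2 + N − H − X)/2 = (2·17 + 2 + 0 − 16 − 4)/2 = 16/2 = 8.
(Structurally: 2 ring(s) + 6 π bond(s) = 8.)

8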